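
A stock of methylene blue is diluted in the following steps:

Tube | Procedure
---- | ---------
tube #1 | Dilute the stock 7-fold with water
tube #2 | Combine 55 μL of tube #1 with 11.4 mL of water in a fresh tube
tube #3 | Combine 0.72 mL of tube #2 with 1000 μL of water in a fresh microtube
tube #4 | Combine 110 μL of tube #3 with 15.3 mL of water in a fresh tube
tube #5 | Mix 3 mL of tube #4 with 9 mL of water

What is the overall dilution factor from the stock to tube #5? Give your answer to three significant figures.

Step 1: 7-fold → factor 7
Step 2: 55 μL + 11.4 mL = 11455 μL total → factor 11455/55 = 208.27
Step 3: 0.72 mL + 1000 μL = 1.72 mL total → factor 1.72/0.72 = 2.3889
Step 4: 110 μL + 15.3 mL = 15410 μL total → factor 15410/110 = 140.09
Step 5: 3 mL + 9 mL = 12 mL total → factor 12/3 = 4
Overall dilution factor = 7 × 208.27 × 2.3889 × 140.09 × 4 = 1.9516 × 10^6

1.95 × 10^6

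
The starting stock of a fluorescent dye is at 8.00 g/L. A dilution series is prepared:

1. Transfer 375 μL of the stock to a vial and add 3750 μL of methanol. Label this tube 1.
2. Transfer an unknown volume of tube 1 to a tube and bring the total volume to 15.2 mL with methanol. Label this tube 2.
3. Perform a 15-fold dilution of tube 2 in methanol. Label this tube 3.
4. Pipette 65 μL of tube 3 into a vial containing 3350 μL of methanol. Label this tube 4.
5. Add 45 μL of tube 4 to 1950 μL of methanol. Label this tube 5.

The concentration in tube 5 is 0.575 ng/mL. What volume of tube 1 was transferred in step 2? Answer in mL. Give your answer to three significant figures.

0.420 mL

Step 1: 375 μL + 3750 μL = 4125 μL total → factor 4125/375 = 11
Step 2: v brought to 15.2 mL → factor = 15.2 mL/v
Step 3: 15-fold → factor 15
Step 4: 65 μL + 3350 μL = 3415 μL total → factor 3415/65 = 52.538
Step 5: 45 μL + 1950 μL = 1995 μL total → factor 1995/45 = 44.333
Product of known-step factors = 3.8432 × 10^5
Overall factor = 8.00 g/L / (0.575 ng/mL) = 1.3913 × 10^7
Step-2 factor = 1.3913 × 10^7 / 3.8432 × 10^5 = 36.202
v = 15.2 mL / 36.202 = 0.420 mL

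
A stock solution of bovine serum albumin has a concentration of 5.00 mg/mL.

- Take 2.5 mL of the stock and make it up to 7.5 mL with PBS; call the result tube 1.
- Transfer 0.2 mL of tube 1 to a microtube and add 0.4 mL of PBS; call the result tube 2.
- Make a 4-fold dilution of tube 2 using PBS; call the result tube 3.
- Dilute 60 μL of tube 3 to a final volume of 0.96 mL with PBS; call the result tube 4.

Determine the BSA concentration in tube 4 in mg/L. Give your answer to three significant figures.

Step 1: 2.5 mL brought to 7.5 mL → factor 7.5/2.5 = 3
Step 2: 0.2 mL + 0.4 mL = 0.6 mL total → factor 0.6/0.2 = 3
Step 3: 4-fold → factor 4
Step 4: 60 μL brought to 0.96 mL → factor 960/60 = 16
Overall dilution factor = 3 × 3 × 4 × 16 = 576
Final = 5.00 mg/mL / 576 = 0.008681 mg/mL = 8.68 mg/L

8.68 mg/L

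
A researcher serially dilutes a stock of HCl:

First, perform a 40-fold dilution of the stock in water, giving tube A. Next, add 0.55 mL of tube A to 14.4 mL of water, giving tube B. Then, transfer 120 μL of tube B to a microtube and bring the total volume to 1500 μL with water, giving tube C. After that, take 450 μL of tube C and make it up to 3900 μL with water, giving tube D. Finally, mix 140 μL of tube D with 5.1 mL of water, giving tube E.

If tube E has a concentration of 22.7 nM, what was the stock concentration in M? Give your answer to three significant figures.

Step 1: 40-fold → factor 40
Step 2: 0.55 mL + 14.4 mL = 14.95 mL total → factor 14.95/0.55 = 27.182
Step 3: 120 μL brought to 1500 μL → factor 1500/120 = 12.5
Step 4: 450 μL brought to 3900 μL → factor 3900/450 = 8.6667
Step 5: 140 μL + 5.1 mL = 5240 μL total → factor 5240/140 = 37.429
Overall dilution factor = 40 × 27.182 × 12.5 × 8.6667 × 37.429 = 4.4086 × 10^6
Stock = 22.7 nM × 4.4086 × 10^6 = 1.001 × 10^8 nM = 0.100 M

0.100 M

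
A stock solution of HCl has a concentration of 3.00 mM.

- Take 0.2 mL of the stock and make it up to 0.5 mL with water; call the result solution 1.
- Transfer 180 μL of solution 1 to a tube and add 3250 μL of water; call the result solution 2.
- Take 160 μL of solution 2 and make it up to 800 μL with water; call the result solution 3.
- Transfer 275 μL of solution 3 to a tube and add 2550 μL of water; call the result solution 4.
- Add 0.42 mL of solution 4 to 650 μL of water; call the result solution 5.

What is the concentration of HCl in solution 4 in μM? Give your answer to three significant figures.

1.23 μM

Step 1: 0.2 mL brought to 0.5 mL → factor 0.5/0.2 = 2.5
Step 2: 180 μL + 3250 μL = 3430 μL total → factor 3430/180 = 19.056
Step 3: 160 μL brought to 800 μL → factor 800/160 = 5
Step 4: 275 μL + 2550 μL = 2825 μL total → factor 2825/275 = 10.273
Dilution factor through solution 4 = 2.5 × 19.056 × 5 × 10.273 = 2446.9
[solution 4] = 3.00 mM / 2446.9 = 0.001226 mM = 1.23 μM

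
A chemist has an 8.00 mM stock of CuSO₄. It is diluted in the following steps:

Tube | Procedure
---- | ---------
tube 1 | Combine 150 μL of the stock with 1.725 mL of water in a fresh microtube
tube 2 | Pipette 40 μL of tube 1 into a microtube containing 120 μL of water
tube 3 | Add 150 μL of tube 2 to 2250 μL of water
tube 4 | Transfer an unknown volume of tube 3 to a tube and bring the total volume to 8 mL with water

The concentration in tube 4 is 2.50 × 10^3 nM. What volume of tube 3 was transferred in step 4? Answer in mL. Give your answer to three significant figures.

Step 1: 150 μL + 1.725 mL = 1875 μL total → factor 1875/150 = 12.5
Step 2: 40 μL + 120 μL = 160 μL total → factor 160/40 = 4
Step 3: 150 μL + 2250 μL = 2400 μL total → factor 2400/150 = 16
Step 4: v brought to 8 mL → factor = 8 mL/v
Product of known-step factors = 800
Overall factor = 8.00 mM / (2.50 × 10^3 nM) = 3200
Step-4 factor = 3200 / 800 = 4
v = 8 mL / 4 = 2.00 mL

2.00 mL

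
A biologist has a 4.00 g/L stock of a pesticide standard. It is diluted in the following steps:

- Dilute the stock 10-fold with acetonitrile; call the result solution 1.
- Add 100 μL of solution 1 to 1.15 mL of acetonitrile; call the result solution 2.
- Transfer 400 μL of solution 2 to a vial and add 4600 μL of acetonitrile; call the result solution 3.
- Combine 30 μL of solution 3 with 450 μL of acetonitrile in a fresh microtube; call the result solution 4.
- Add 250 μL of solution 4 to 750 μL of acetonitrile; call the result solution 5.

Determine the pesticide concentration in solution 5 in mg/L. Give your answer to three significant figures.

Step 1: 10-fold → factor 10
Step 2: 100 μL + 1.15 mL = 1250 μL total → factor 1250/100 = 12.5
Step 3: 400 μL + 4600 μL = 5000 μL total → factor 5000/400 = 12.5
Step 4: 30 μL + 450 μL = 480 μL total → factor 480/30 = 16
Step 5: 250 μL + 750 μL = 1000 μL total → factor 1000/250 = 4
Overall dilution factor = 10 × 12.5 × 12.5 × 16 × 4 = 1 × 10^5
Final = 4.00 g/L / 1 × 10^5 = 4.000 × 10^-5 g/L = 0.0400 mg/L

0.0400 mg/L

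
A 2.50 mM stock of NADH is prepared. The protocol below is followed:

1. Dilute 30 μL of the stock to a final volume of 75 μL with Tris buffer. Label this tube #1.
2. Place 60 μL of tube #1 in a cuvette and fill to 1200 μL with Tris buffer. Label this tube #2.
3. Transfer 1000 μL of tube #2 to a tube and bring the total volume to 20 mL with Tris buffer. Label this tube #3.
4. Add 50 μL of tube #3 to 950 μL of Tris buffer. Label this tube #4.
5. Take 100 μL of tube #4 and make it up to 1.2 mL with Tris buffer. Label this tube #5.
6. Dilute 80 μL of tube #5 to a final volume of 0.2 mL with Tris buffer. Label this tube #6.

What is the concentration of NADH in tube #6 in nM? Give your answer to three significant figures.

Step 1: 30 μL brought to 75 μL → factor 75/30 = 2.5
Step 2: 60 μL brought to 1200 μL → factor 1200/60 = 20
Step 3: 1000 μL brought to 20 mL → factor 20000/1000 = 20
Step 4: 50 μL + 950 μL = 1000 μL total → factor 1000/50 = 20
Step 5: 100 μL brought to 1.2 mL → factor 1200/100 = 12
Step 6: 80 μL brought to 0.2 mL → factor 200/80 = 2.5
Overall dilution factor = 2.5 × 20 × 20 × 20 × 12 × 2.5 = 6 × 10^5
Final = 2.50 mM / 6 × 10^5 = 4.167 × 10^-6 mM = 4.17 nM

4.17 nM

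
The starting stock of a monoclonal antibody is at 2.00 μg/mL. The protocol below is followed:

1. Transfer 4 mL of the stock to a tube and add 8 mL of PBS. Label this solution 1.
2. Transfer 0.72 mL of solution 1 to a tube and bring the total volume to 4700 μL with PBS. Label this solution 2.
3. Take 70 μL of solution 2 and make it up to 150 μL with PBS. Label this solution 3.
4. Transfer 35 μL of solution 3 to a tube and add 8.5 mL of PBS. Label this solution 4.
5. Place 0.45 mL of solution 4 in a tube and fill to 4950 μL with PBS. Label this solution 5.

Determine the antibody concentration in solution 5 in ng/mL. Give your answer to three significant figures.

Step 1: 4 mL + 8 mL = 12 mL total → factor 12/4 = 3
Step 2: 0.72 mL brought to 4700 μL → factor 4.7/0.72 = 6.5278
Step 3: 70 μL brought to 150 μL → factor 150/70 = 2.1429
Step 4: 35 μL + 8.5 mL = 8535 μL total → factor 8535/35 = 243.86
Step 5: 0.45 mL brought to 4950 μL → factor 4.95/0.45 = 11
Overall dilution factor = 3 × 6.5278 × 2.1429 × 243.86 × 11 = 1.1257 × 10^5
Final = 2.00 μg/mL / 1.1257 × 10^5 = 1.777 × 10^-5 μg/mL = 0.0178 ng/mL

0.0178 ng/mL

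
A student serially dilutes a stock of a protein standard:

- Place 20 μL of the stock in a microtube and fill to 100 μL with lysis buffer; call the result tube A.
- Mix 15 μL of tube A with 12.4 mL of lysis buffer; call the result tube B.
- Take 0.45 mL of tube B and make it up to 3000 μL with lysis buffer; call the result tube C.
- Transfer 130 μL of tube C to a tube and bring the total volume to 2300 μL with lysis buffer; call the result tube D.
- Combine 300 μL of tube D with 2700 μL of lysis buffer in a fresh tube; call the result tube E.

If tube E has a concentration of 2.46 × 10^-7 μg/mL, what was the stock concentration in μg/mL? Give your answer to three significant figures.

1.20 μg/mL

Step 1: 20 μL brought to 100 μL → factor 100/20 = 5
Step 2: 15 μL + 12.4 mL = 12415 μL total → factor 12415/15 = 827.67
Step 3: 0.45 mL brought to 3000 μL → factor 3/0.45 = 6.6667
Step 4: 130 μL brought to 2300 μL → factor 2300/130 = 17.692
Step 5: 300 μL + 2700 μL = 3000 μL total → factor 3000/300 = 10
Overall dilution factor = 5 × 827.67 × 6.6667 × 17.692 × 10 = 4.8811 × 10^6
Stock = 2.46 × 10^-7 μg/mL × 4.8811 × 10^6 = 1.20 μg/mL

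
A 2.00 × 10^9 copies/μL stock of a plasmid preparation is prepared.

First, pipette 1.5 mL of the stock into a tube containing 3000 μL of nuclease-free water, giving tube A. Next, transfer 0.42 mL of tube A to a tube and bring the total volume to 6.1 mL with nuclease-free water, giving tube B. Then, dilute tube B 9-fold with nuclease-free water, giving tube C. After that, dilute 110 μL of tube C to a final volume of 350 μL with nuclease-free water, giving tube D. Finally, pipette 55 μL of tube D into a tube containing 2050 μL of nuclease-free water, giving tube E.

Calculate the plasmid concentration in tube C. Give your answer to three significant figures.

Step 1: 1.5 mL + 3000 μL = 4.5 mL total → factor 4.5/1.5 = 3
Step 2: 0.42 mL brought to 6.1 mL → factor 6.1/0.42 = 14.524
Step 3: 9-fold → factor 9
Dilution factor through tube C = 3 × 14.524 × 9 = 392.14
[tube C] = 2.00 × 10^9 copies/μL / 392.14 = 5.10 × 10^6 copies/μL

5.10 × 10^6 copies/μL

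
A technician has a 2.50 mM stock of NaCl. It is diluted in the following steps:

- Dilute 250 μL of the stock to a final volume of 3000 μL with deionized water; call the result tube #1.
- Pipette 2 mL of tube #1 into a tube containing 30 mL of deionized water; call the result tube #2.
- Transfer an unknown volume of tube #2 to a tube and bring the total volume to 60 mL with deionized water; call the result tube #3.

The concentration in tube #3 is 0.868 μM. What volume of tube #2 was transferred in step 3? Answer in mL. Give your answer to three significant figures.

4.00 mL

Step 1: 250 μL brought to 3000 μL → factor 3000/250 = 12
Step 2: 2 mL + 30 mL = 32 mL total → factor 32/2 = 16
Step 3: v brought to 60 mL → factor = 60 mL/v
Product of known-step factors = 192
Overall factor = 2.50 mM / (0.868 μM) = 2880.2
Step-3 factor = 2880.2 / 192 = 15.001
v = 60 mL / 15.001 = 4.00 mL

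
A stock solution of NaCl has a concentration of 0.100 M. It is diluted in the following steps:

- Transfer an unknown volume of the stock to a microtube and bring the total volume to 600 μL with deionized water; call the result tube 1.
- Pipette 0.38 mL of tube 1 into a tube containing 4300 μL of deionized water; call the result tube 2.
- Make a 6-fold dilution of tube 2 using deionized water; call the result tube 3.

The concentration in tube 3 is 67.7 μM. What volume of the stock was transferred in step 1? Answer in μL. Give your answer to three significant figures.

Step 1: v brought to 600 μL → factor = 600 μL/v
Step 2: 0.38 mL + 4300 μL = 4.68 mL total → factor 4.68/0.38 = 12.316
Step 3: 6-fold → factor 6
Product of known-step factors = 73.895
Overall factor = 0.100 M / (67.7 μM) = 1477.1
Step-1 factor = 1477.1 / 73.895 = 19.989
v = 600 μL / 19.989 = 30.0 μL

30.0 μL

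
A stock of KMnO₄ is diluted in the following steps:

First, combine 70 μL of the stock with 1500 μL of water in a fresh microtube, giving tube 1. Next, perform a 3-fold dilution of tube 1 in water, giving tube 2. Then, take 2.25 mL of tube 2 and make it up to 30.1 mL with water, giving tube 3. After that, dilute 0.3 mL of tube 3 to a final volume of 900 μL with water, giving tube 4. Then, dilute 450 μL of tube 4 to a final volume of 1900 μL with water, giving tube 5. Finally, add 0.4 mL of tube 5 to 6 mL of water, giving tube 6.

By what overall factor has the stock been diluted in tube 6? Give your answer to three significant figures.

1.82 × 10^5

Step 1: 70 μL + 1500 μL = 1570 μL total → factor 1570/70 = 22.429
Step 2: 3-fold → factor 3
Step 3: 2.25 mL brought to 30.1 mL → factor 30.1/2.25 = 13.378
Step 4: 0.3 mL brought to 900 μL → factor 0.9/0.3 = 3
Step 5: 450 μL brought to 1900 μL → factor 1900/450 = 4.2222
Step 6: 0.4 mL + 6 mL = 6.4 mL total → factor 6.4/0.4 = 16
Overall dilution factor = 22.429 × 3 × 13.378 × 3 × 4.2222 × 16 = 1.8243 × 10^5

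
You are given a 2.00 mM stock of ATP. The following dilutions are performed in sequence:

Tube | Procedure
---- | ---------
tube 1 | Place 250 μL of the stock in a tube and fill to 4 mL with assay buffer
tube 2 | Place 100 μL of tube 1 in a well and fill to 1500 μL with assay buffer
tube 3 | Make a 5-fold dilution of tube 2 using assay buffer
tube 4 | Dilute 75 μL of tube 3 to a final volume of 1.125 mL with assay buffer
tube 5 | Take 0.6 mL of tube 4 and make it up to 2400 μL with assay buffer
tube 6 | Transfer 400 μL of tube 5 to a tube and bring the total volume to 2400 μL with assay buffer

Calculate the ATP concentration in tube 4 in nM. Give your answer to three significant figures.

111 nM

Step 1: 250 μL brought to 4 mL → factor 4000/250 = 16
Step 2: 100 μL brought to 1500 μL → factor 1500/100 = 15
Step 3: 5-fold → factor 5
Step 4: 75 μL brought to 1.125 mL → factor 1125/75 = 15
Dilution factor through tube 4 = 16 × 15 × 5 × 15 = 18000
[tube 4] = 2.00 mM / 18000 = 0.0001111 mM = 111 nM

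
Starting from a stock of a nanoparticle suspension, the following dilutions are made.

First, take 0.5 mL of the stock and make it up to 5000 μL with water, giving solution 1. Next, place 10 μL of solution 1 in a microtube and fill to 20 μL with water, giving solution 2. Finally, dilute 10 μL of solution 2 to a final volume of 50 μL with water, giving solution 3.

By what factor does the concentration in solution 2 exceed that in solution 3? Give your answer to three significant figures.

5.00

Step 1: 0.5 mL brought to 5000 μL → factor 5/0.5 = 10
Step 2: 10 μL brought to 20 μL → factor 20/10 = 2
Step 3: 10 μL brought to 50 μL → factor 50/10 = 5
Dilution factor to solution 2 = 20; to solution 3 = 100
[solution 2]/[solution 3] = (factor to solution 3)/(factor to solution 2) = 100/20 = 5.00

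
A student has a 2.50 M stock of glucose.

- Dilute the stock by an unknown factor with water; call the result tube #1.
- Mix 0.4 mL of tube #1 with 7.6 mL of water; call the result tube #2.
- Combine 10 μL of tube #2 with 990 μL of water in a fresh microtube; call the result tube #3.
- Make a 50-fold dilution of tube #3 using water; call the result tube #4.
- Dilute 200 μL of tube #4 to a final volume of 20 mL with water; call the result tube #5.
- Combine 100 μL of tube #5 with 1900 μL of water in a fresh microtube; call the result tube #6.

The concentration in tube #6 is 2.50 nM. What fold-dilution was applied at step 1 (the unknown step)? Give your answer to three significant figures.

5.00-fold

Step 1: unknown factor x
Step 2: 0.4 mL + 7.6 mL = 8 mL total → factor 8/0.4 = 20
Step 3: 10 μL + 990 μL = 1000 μL total → factor 1000/10 = 100
Step 4: 50-fold → factor 50
Step 5: 200 μL brought to 20 mL → factor 20000/200 = 100
Step 6: 100 μL + 1900 μL = 2000 μL total → factor 2000/100 = 20
Product of known-step factors = 2 × 10^8
Overall factor = 2.50 M / (2.50 nM) = 1 × 10^9
x = 1 × 10^9 / 2 × 10^8 = 5.00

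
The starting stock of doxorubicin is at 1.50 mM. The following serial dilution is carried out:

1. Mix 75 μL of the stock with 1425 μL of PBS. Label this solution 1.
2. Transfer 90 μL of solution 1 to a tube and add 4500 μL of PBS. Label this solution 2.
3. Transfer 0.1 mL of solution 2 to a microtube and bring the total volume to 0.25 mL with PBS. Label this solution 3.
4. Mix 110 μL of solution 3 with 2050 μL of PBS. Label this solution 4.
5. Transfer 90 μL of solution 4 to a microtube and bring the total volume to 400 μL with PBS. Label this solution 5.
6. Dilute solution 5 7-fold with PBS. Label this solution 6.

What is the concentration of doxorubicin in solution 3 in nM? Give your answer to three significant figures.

Step 1: 75 μL + 1425 μL = 1500 μL total → factor 1500/75 = 20
Step 2: 90 μL + 4500 μL = 4590 μL total → factor 4590/90 = 51
Step 3: 0.1 mL brought to 0.25 mL → factor 0.25/0.1 = 2.5
Dilution factor through solution 3 = 20 × 51 × 2.5 = 2550
[solution 3] = 1.50 mM / 2550 = 0.0005882 mM = 588 nM

588 nM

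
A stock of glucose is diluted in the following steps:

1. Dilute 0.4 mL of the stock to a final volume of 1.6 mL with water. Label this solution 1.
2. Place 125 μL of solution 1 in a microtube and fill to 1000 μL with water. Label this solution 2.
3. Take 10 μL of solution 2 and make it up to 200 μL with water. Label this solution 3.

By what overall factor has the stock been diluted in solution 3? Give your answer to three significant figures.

640

Step 1: 0.4 mL brought to 1.6 mL → factor 1.6/0.4 = 4
Step 2: 125 μL brought to 1000 μL → factor 1000/125 = 8
Step 3: 10 μL brought to 200 μL → factor 200/10 = 20
Overall dilution factor = 4 × 8 × 20 = 640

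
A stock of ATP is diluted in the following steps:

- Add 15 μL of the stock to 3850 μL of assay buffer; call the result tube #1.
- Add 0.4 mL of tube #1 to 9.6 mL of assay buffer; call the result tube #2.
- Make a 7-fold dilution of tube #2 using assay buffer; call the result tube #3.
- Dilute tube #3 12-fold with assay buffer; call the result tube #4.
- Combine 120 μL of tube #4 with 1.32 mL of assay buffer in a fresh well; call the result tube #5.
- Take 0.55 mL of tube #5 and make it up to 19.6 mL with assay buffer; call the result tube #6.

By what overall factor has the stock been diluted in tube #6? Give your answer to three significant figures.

2.31 × 10^8

Step 1: 15 μL + 3850 μL = 3865 μL total → factor 3865/15 = 257.67
Step 2: 0.4 mL + 9.6 mL = 10 mL total → factor 10/0.4 = 25
Step 3: 7-fold → factor 7
Step 4: 12-fold → factor 12
Step 5: 120 μL + 1.32 mL = 1440 μL total → factor 1440/120 = 12
Step 6: 0.55 mL brought to 19.6 mL → factor 19.6/0.55 = 35.636
Overall dilution factor = 257.67 × 25 × 7 × 12 × 12 × 35.636 = 2.3139 × 10^8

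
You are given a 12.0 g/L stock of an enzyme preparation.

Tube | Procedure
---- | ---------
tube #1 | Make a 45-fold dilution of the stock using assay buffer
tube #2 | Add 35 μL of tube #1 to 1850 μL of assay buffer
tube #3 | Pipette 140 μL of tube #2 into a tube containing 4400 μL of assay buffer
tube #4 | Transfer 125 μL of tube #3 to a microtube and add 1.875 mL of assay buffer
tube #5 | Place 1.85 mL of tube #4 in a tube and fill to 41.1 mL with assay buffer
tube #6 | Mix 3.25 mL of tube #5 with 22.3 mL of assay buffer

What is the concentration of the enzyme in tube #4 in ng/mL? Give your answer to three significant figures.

Step 1: 45-fold → factor 45
Step 2: 35 μL + 1850 μL = 1885 μL total → factor 1885/35 = 53.857
Step 3: 140 μL + 4400 μL = 4540 μL total → factor 4540/140 = 32.429
Step 4: 125 μL + 1.875 mL = 2000 μL total → factor 2000/125 = 16
Dilution factor through tube #4 = 45 × 53.857 × 32.429 × 16 = 1.2575 × 10^6
[tube #4] = 12.0 g/L / 1.2575 × 10^6 = 9.543 × 10^-6 g/L = 9.54 ng/mL

9.54 ng/mL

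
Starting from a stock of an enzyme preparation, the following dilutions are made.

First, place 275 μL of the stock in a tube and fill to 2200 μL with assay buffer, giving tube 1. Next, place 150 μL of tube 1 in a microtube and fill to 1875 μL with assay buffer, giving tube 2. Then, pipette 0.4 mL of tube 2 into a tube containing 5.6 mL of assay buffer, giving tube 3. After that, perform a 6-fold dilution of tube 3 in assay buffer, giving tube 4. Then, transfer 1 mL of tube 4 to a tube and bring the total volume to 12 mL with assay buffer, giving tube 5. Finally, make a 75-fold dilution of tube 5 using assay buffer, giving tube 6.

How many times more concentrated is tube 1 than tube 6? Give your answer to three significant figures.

1.01 × 10^6

Step 1: 275 μL brought to 2200 μL → factor 2200/275 = 8
Step 2: 150 μL brought to 1875 μL → factor 1875/150 = 12.5
Step 3: 0.4 mL + 5.6 mL = 6 mL total → factor 6/0.4 = 15
Step 4: 6-fold → factor 6
Step 5: 1 mL brought to 12 mL → factor 12/1 = 12
Step 6: 75-fold → factor 75
Dilution factor to tube 1 = 8; to tube 6 = 8.1 × 10^6
[tube 1]/[tube 6] = (factor to tube 6)/(factor to tube 1) = 8.1 × 10^6/8 = 1.01 × 10^6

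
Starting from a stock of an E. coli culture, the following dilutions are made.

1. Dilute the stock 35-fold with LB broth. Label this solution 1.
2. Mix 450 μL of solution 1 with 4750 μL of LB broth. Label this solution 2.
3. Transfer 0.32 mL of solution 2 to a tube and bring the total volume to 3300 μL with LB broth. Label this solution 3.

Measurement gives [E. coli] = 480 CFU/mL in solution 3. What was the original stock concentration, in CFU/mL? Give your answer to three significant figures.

Step 1: 35-fold → factor 35
Step 2: 450 μL + 4750 μL = 5200 μL total → factor 5200/450 = 11.556
Step 3: 0.32 mL brought to 3300 μL → factor 3.3/0.32 = 10.312
Overall dilution factor = 35 × 11.556 × 10.312 = 4170.8
Stock = 480 CFU/mL × 4170.8 = 2.00 × 10^6 CFU/mL

2.00 × 10^6 CFU/mL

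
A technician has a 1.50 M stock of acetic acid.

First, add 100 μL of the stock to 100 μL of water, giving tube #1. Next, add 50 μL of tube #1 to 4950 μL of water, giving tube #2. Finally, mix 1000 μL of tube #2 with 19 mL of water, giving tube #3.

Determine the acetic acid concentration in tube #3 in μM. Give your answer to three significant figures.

375 μM

Step 1: 100 μL + 100 μL = 200 μL total → factor 200/100 = 2
Step 2: 50 μL + 4950 μL = 5000 μL total → factor 5000/50 = 100
Step 3: 1000 μL + 19 mL = 20000 μL total → factor 20000/1000 = 20
Overall dilution factor = 2 × 100 × 20 = 4000
Final = 1.50 M / 4000 = 0.0003750 M = 375 μM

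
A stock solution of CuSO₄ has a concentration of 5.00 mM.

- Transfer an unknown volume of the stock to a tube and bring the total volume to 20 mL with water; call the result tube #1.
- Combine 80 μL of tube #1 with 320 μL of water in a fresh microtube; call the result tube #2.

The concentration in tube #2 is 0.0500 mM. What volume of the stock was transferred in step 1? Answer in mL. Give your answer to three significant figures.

1.00 mL

Step 1: v brought to 20 mL → factor = 20 mL/v
Step 2: 80 μL + 320 μL = 400 μL total → factor 400/80 = 5
Product of known-step factors = 5
Overall factor = 5.00 mM / (0.0500 mM) = 100
Step-1 factor = 100 / 5 = 20
v = 20 mL / 20 = 1.00 mL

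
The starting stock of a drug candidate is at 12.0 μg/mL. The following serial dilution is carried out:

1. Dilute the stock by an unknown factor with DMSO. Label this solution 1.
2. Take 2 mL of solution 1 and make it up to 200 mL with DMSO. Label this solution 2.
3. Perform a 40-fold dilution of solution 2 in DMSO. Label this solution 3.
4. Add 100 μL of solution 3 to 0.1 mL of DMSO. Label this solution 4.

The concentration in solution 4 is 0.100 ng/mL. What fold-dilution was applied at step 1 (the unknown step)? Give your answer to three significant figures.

Step 1: unknown factor x
Step 2: 2 mL brought to 200 mL → factor 200/2 = 100
Step 3: 40-fold → factor 40
Step 4: 100 μL + 0.1 mL = 200 μL total → factor 200/100 = 2
Product of known-step factors = 8000
Overall factor = 12.0 μg/mL / (0.100 ng/mL) = 1.2 × 10^5
x = 1.2 × 10^5 / 8000 = 15.0

15.0-fold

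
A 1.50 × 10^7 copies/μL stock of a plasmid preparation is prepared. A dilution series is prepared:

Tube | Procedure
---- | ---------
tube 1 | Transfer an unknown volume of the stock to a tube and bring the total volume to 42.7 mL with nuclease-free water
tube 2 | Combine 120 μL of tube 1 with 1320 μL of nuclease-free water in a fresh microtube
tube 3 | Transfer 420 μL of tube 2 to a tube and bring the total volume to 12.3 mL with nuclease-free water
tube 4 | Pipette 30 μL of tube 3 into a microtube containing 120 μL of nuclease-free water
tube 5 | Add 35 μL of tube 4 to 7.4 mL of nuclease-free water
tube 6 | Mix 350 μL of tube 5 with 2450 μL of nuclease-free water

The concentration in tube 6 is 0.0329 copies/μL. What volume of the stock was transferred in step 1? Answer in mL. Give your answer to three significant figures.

Step 1: v brought to 42.7 mL → factor = 42.7 mL/v
Step 2: 120 μL + 1320 μL = 1440 μL total → factor 1440/120 = 12
Step 3: 420 μL brought to 12.3 mL → factor 12300/420 = 29.286
Step 4: 30 μL + 120 μL = 150 μL total → factor 150/30 = 5
Step 5: 35 μL + 7.4 mL = 7435 μL total → factor 7435/35 = 212.43
Step 6: 350 μL + 2450 μL = 2800 μL total → factor 2800/350 = 8
Product of known-step factors = 2.9861 × 10^6
Overall factor = 1.50 × 10^7 copies/μL / (0.0329 copies/μL) = 4.5593 × 10^8
Step-1 factor = 4.5593 × 10^8 / 2.9861 × 10^6 = 152.68
v = 42.7 mL / 152.68 = 0.280 mL

0.280 mL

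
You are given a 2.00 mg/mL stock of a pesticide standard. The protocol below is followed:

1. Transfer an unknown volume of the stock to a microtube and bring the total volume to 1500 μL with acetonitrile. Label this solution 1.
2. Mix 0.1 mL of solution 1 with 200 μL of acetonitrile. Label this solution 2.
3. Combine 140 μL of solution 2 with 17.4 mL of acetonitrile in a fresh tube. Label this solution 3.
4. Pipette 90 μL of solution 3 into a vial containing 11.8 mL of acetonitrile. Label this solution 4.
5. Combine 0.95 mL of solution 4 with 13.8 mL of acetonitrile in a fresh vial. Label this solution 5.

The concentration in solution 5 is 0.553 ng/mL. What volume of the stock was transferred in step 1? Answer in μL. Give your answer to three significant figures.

320 μL

Step 1: v brought to 1500 μL → factor = 1500 μL/v
Step 2: 0.1 mL + 200 μL = 0.3 mL total → factor 0.3/0.1 = 3
Step 3: 140 μL + 17.4 mL = 17540 μL total → factor 17540/140 = 125.29
Step 4: 90 μL + 11.8 mL = 11890 μL total → factor 11890/90 = 132.11
Step 5: 0.95 mL + 13.8 mL = 14.75 mL total → factor 14.75/0.95 = 15.526
Product of known-step factors = 7.7096 × 10^5
Overall factor = 2.00 mg/mL / (0.553 ng/mL) = 3.6166 × 10^6
Step-1 factor = 3.6166 × 10^6 / 7.7096 × 10^5 = 4.6911
v = 1500 μL / 4.6911 = 320 μL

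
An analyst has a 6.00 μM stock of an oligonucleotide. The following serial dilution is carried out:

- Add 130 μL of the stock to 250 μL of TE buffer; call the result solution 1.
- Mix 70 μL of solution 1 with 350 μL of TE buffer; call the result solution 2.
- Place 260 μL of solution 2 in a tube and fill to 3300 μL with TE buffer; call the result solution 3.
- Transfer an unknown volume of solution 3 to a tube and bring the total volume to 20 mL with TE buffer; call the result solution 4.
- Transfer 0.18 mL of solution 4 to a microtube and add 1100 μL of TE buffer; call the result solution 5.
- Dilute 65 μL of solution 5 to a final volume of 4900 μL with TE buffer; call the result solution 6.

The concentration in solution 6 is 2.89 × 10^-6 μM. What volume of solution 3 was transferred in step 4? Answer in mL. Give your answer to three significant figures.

1.15 mL

Step 1: 130 μL + 250 μL = 380 μL total → factor 380/130 = 2.9231
Step 2: 70 μL + 350 μL = 420 μL total → factor 420/70 = 6
Step 3: 260 μL brought to 3300 μL → factor 3300/260 = 12.692
Step 4: v brought to 20 mL → factor = 20 mL/v
Step 5: 0.18 mL + 1100 μL = 1.28 mL total → factor 1.28/0.18 = 7.1111
Step 6: 65 μL brought to 4900 μL → factor 4900/65 = 75.385
Product of known-step factors = 1.1933 × 10^5
Overall factor = 6.00 μM / (2.89 × 10^-6 μM) = 2.0761 × 10^6
Step-4 factor = 2.0761 × 10^6 / 1.1933 × 10^5 = 17.398
v = 20 mL / 17.398 = 1.15 mL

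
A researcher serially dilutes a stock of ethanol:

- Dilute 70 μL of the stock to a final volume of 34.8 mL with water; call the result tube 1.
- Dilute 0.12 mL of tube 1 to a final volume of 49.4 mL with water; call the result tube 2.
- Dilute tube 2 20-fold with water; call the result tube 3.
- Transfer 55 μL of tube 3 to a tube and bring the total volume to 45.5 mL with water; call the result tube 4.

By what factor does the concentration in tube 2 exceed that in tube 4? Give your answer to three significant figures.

1.65 × 10^4

Step 1: 70 μL brought to 34.8 mL → factor 34800/70 = 497.14
Step 2: 0.12 mL brought to 49.4 mL → factor 49.4/0.12 = 411.67
Step 3: 20-fold → factor 20
Step 4: 55 μL brought to 45.5 mL → factor 45500/55 = 827.27
Dilution factor to tube 2 = 2.0466 × 10^5; to tube 4 = 3.3861 × 10^9
[tube 2]/[tube 4] = (factor to tube 4)/(factor to tube 2) = 3.3861 × 10^9/2.0466 × 10^5 = 1.65 × 10^4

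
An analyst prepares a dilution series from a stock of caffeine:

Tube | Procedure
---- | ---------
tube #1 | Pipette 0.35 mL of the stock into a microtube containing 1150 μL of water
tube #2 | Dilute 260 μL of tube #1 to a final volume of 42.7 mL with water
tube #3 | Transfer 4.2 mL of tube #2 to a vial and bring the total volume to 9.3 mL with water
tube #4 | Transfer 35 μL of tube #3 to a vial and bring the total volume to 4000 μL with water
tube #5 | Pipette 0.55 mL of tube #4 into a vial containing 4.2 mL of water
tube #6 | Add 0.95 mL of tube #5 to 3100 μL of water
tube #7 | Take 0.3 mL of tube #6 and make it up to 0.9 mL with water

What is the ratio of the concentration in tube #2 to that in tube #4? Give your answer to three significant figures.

Step 1: 0.35 mL + 1150 μL = 1.5 mL total → factor 1.5/0.35 = 4.2857
Step 2: 260 μL brought to 42.7 mL → factor 42700/260 = 164.23
Step 3: 4.2 mL brought to 9.3 mL → factor 9.3/4.2 = 2.2143
Step 4: 35 μL brought to 4000 μL → factor 4000/35 = 114.29
Dilution factor to tube #2 = 703.85; to tube #4 = 1.7812 × 10^5
[tube #2]/[tube #4] = (factor to tube #4)/(factor to tube #2) = 1.7812 × 10^5/703.85 = 253

253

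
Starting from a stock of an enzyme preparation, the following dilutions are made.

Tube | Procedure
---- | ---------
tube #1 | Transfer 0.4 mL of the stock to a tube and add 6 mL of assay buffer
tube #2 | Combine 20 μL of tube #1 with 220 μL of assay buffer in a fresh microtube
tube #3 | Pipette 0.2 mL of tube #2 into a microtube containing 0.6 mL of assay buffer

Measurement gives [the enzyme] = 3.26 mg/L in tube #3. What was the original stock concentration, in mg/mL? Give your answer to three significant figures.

Step 1: 0.4 mL + 6 mL = 6.4 mL total → factor 6.4/0.4 = 16
Step 2: 20 μL + 220 μL = 240 μL total → factor 240/20 = 12
Step 3: 0.2 mL + 0.6 mL = 0.8 mL total → factor 0.8/0.2 = 4
Overall dilution factor = 16 × 12 × 4 = 768
Stock = 3.26 mg/L × 768 = 2504 mg/L = 2.50 mg/mL

2.50 mg/mL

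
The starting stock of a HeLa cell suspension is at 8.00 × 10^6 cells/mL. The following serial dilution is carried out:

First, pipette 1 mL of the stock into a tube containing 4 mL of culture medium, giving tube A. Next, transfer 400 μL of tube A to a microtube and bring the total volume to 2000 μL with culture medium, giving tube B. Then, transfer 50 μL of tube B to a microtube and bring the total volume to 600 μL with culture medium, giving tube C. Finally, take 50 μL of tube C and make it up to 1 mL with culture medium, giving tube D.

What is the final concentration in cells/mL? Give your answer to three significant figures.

1.33 × 10^3 cells/mL

Step 1: 1 mL + 4 mL = 5 mL total → factor 5/1 = 5
Step 2: 400 μL brought to 2000 μL → factor 2000/400 = 5
Step 3: 50 μL brought to 600 μL → factor 600/50 = 12
Step 4: 50 μL brought to 1 mL → factor 1000/50 = 20
Overall dilution factor = 5 × 5 × 12 × 20 = 6000
Final = 8.00 × 10^6 cells/mL / 6000 = 1.33 × 10^3 cells/mL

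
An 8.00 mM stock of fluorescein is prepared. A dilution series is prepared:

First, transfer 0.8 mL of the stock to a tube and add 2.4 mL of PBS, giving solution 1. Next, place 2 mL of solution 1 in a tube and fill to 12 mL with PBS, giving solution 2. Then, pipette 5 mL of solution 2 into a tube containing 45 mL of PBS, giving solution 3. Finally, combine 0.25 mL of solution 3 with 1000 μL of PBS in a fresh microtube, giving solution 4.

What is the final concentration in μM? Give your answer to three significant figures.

Step 1: 0.8 mL + 2.4 mL = 3.2 mL total → factor 3.2/0.8 = 4
Step 2: 2 mL brought to 12 mL → factor 12/2 = 6
Step 3: 5 mL + 45 mL = 50 mL total → factor 50/5 = 10
Step 4: 0.25 mL + 1000 μL = 1.25 mL total → factor 1.25/0.25 = 5
Overall dilution factor = 4 × 6 × 10 × 5 = 1200
Final = 8.00 mM / 1200 = 0.006667 mM = 6.67 μM

6.67 μM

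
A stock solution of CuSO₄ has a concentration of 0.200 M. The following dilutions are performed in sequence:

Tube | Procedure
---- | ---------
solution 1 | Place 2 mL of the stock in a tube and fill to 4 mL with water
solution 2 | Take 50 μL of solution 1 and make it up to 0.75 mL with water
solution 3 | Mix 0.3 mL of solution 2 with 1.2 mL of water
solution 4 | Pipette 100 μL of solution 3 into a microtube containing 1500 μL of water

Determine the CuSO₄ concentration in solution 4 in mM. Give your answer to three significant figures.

Step 1: 2 mL brought to 4 mL → factor 4/2 = 2
Step 2: 50 μL brought to 0.75 mL → factor 750/50 = 15
Step 3: 0.3 mL + 1.2 mL = 1.5 mL total → factor 1.5/0.3 = 5
Step 4: 100 μL + 1500 μL = 1600 μL total → factor 1600/100 = 16
Overall dilution factor = 2 × 15 × 5 × 16 = 2400
Final = 0.200 M / 2400 = 8.333 × 10^-5 M = 0.0833 mM

0.0833 mM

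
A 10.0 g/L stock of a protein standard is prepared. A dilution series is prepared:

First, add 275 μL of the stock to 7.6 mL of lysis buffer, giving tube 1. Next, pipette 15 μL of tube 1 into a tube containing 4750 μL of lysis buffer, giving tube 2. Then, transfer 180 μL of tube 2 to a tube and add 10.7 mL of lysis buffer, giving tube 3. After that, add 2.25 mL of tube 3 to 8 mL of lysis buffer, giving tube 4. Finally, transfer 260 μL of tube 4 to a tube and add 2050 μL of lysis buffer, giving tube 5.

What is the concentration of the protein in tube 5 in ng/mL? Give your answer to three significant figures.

Step 1: 275 μL + 7.6 mL = 7875 μL total → factor 7875/275 = 28.636
Step 2: 15 μL + 4750 μL = 4765 μL total → factor 4765/15 = 317.67
Step 3: 180 μL + 10.7 mL = 10880 μL total → factor 10880/180 = 60.444
Step 4: 2.25 mL + 8 mL = 10.25 mL total → factor 10.25/2.25 = 4.5556
Step 5: 260 μL + 2050 μL = 2310 μL total → factor 2310/260 = 8.8846
Overall dilution factor = 28.636 × 317.67 × 60.444 × 4.5556 × 8.8846 = 2.2255 × 10^7
Final = 10.0 g/L / 2.2255 × 10^7 = 4.493 × 10^-7 g/L = 0.449 ng/mL

0.449 ng/mL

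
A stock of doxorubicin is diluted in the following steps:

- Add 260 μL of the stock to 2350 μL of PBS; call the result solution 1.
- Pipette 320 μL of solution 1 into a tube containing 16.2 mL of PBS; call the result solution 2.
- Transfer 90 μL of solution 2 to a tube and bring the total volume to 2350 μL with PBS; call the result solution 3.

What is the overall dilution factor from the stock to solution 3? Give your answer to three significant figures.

1.35 × 10^4

Step 1: 260 μL + 2350 μL = 2610 μL total → factor 2610/260 = 10.038
Step 2: 320 μL + 16.2 mL = 16520 μL total → factor 16520/320 = 51.625
Step 3: 90 μL brought to 2350 μL → factor 2350/90 = 26.111
Overall dilution factor = 10.038 × 51.625 × 26.111 = 13532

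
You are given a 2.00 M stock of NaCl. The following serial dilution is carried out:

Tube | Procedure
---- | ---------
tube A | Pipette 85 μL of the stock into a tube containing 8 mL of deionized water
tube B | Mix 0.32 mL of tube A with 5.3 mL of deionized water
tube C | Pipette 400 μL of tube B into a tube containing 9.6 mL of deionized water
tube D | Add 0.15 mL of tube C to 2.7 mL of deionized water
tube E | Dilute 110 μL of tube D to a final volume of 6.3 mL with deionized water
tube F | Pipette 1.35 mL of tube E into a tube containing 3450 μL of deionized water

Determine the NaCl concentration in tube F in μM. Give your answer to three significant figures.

0.0124 μM

Step 1: 85 μL + 8 mL = 8085 μL total → factor 8085/85 = 95.118
Step 2: 0.32 mL + 5.3 mL = 5.62 mL total → factor 5.62/0.32 = 17.562
Step 3: 400 μL + 9.6 mL = 10000 μL total → factor 10000/400 = 25
Step 4: 0.15 mL + 2.7 mL = 2.85 mL total → factor 2.85/0.15 = 19
Step 5: 110 μL brought to 6.3 mL → factor 6300/110 = 57.273
Step 6: 1.35 mL + 3450 μL = 4.8 mL total → factor 4.8/1.35 = 3.5556
Overall dilution factor = 95.118 × 17.562 × 25 × 19 × 57.273 × 3.5556 = 1.6158 × 10^8
Final = 2.00 M / 1.6158 × 10^8 = 1.238 × 10^-8 M = 0.0124 μM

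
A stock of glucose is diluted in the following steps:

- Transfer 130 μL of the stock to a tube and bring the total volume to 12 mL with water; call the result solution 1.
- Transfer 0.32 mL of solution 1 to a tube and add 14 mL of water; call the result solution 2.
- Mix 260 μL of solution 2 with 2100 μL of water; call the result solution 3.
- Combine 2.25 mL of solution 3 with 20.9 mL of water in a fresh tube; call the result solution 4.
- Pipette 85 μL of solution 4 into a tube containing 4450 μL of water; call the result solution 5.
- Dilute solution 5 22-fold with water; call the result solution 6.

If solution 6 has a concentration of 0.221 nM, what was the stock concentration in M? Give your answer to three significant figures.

0.100 M

Step 1: 130 μL brought to 12 mL → factor 12000/130 = 92.308
Step 2: 0.32 mL + 14 mL = 14.32 mL total → factor 14.32/0.32 = 44.75
Step 3: 260 μL + 2100 μL = 2360 μL total → factor 2360/260 = 9.0769
Step 4: 2.25 mL + 20.9 mL = 23.15 mL total → factor 23.15/2.25 = 10.289
Step 5: 85 μL + 4450 μL = 4535 μL total → factor 4535/85 = 53.353
Step 6: 22-fold → factor 22
Overall dilution factor = 92.308 × 44.75 × 9.0769 × 10.289 × 53.353 × 22 = 4.5281 × 10^8
Stock = 0.221 nM × 4.5281 × 10^8 = 1.001 × 10^8 nM = 0.100 M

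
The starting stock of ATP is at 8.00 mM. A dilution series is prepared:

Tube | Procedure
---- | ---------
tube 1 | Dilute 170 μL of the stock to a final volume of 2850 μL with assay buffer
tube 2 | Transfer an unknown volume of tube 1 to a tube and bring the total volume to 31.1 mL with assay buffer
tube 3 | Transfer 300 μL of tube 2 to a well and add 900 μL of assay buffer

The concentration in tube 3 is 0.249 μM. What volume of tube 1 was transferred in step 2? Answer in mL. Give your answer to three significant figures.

0.0649 mL

Step 1: 170 μL brought to 2850 μL → factor 2850/170 = 16.765
Step 2: v brought to 31.1 mL → factor = 31.1 mL/v
Step 3: 300 μL + 900 μL = 1200 μL total → factor 1200/300 = 4
Product of known-step factors = 67.059
Overall factor = 8.00 mM / (0.249 μM) = 32129
Step-2 factor = 32129 / 67.059 = 479.11
v = 31.1 mL / 479.11 = 0.0649 mL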